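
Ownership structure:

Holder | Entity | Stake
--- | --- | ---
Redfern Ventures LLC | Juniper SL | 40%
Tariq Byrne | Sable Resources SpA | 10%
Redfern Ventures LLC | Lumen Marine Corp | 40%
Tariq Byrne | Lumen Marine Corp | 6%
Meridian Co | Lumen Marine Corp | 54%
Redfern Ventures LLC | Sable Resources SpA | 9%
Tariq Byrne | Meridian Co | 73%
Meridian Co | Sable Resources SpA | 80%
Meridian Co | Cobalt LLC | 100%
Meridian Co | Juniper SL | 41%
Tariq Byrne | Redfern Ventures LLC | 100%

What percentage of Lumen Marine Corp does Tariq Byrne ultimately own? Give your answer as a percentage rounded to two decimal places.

85.42%

Tariq reaches Lumen along 3 paths.
Via Meridian: 73% × 54% = 39.42%.
Direct stake: 6% = 6%.
Via Redfern: 100% × 40% = 40%.
Total: 39.42% + 6% + 40% = 85.42%.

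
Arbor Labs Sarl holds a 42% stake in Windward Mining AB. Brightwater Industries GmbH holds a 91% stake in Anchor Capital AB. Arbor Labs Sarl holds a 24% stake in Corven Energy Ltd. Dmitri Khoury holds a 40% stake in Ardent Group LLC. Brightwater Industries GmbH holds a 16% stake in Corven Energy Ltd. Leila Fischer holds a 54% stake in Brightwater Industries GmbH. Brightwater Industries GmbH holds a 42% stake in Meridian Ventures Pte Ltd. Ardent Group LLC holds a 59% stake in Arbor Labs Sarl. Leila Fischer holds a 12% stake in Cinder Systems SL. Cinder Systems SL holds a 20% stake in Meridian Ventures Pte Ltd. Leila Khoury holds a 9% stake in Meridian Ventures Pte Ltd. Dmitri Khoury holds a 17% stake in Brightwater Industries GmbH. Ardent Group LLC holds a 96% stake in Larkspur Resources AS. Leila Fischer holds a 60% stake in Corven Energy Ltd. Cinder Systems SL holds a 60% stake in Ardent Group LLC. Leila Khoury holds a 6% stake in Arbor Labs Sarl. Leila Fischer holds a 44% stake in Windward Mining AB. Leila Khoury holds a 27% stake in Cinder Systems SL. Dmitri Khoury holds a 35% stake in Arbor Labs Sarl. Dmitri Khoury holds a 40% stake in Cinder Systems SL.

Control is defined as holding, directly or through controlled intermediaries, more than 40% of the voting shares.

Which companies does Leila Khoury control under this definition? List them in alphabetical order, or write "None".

None

Leila Khoury's largest direct stake is 27% in Cinder, which does not meet the threshold.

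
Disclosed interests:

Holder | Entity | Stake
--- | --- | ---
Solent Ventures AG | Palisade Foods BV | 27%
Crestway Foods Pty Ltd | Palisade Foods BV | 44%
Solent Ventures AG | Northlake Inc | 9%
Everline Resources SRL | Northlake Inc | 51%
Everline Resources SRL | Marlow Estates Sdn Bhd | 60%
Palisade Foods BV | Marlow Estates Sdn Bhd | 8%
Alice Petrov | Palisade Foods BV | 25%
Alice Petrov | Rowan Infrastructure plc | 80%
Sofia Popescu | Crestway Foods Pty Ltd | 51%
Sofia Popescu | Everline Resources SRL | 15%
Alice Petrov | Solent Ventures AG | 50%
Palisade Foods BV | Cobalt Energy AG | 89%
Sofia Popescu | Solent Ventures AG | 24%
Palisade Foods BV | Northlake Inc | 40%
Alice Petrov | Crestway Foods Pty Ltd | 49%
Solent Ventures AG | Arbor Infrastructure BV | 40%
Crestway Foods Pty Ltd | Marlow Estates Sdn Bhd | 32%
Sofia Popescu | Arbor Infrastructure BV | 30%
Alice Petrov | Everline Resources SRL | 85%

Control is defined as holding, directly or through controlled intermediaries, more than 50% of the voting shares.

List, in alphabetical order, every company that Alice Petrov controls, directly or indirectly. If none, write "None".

Alice holds 85% of Everline, so Alice controls Everline.
Alice holds 80% of Rowan, so Alice controls Rowan.
Everline holds 51% of Northlake, so Alice controls Northlake.
Everline holds 60% of Marlow, so Alice controls Marlow.
No other company's threshold is met.

Everline Resources SRL, Marlow Estates Sdn Bhd, Northlake Inc, Rowan Infrastructure plc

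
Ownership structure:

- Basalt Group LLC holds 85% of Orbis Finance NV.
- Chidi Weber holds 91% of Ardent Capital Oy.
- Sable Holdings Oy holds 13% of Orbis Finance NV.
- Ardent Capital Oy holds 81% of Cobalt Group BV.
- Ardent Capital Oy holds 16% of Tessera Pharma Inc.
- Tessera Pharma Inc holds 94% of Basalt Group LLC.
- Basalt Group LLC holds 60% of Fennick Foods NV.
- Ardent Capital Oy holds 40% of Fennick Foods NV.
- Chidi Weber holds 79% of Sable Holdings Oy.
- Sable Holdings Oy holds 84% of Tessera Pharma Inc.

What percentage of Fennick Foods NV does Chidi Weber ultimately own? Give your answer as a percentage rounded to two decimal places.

82.04%

Chidi reaches Fennick along 3 paths.
Via Sable → Tessera → Basalt: 79% × 84% × 94% × 60% = 37.42704%.
Via Ardent → Tessera → Basalt: 91% × 16% × 94% × 60% = 8.21184%.
Via Ardent: 91% × 40% = 36.4%.
Total: 37.42704% + 8.21184% + 36.4% = 82.03888%.
Rounded: 82.04%.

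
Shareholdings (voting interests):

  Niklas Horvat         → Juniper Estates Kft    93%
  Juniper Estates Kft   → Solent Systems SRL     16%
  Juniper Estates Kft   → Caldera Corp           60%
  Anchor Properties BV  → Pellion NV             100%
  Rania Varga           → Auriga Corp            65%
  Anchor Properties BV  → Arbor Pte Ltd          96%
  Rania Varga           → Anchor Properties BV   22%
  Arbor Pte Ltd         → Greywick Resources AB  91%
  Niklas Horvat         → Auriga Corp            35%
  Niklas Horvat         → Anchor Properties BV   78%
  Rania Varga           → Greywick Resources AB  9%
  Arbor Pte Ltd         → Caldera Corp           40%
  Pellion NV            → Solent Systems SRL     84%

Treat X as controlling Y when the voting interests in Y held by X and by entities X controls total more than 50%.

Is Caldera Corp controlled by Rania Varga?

No

Rania holds 65% of Auriga, so Rania controls Auriga.
Neither Rania nor any entity Rania controls holds any voting interest in Caldera.
So Rania does not control Caldera.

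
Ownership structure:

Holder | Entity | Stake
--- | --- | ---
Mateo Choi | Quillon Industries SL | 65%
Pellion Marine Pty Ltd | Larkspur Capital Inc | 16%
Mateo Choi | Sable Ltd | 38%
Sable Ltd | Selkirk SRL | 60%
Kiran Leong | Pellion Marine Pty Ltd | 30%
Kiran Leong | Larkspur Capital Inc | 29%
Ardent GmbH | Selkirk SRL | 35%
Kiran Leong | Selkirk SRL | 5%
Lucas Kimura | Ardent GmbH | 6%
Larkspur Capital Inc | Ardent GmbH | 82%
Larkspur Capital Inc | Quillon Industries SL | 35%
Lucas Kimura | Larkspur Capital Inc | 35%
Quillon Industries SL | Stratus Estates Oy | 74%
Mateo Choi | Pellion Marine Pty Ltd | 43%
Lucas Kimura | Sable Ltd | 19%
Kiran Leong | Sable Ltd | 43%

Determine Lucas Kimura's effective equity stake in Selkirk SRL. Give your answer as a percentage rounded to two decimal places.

23.55%

Lucas reaches Selkirk along 3 paths.
Via Sable: 19% × 60% = 11.4%.
Via Larkspur → Ardent: 35% × 82% × 35% = 10.045%.
Via Ardent: 6% × 35% = 2.1%.
Total: 11.4% + 10.045% + 2.1% = 23.545%.
Rounded: 23.55%.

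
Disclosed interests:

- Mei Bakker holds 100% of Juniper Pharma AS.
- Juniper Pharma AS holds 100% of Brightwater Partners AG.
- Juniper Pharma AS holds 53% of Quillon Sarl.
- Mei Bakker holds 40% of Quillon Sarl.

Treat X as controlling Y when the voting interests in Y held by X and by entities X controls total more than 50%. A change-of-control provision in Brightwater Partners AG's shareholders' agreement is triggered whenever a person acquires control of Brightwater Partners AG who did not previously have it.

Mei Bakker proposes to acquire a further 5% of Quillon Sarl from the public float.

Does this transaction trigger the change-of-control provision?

The purchase changes only Mei's holdings, so Mei is the only person who could newly come to control Brightwater.
Mei holds 100% of Juniper, so Mei controls Juniper.
Juniper holds 100% of Brightwater, so Mei controls Brightwater.
So Mei already controls Brightwater before the transaction.
After the purchase, Mei's direct stake in Quillon rises to 40% + 5% = 45%.
Mei controlled Brightwater already, so this is not a new person acquiring control; every other person's position is unchanged or reduced.
No new person acquires control, so the clause is not triggered.

No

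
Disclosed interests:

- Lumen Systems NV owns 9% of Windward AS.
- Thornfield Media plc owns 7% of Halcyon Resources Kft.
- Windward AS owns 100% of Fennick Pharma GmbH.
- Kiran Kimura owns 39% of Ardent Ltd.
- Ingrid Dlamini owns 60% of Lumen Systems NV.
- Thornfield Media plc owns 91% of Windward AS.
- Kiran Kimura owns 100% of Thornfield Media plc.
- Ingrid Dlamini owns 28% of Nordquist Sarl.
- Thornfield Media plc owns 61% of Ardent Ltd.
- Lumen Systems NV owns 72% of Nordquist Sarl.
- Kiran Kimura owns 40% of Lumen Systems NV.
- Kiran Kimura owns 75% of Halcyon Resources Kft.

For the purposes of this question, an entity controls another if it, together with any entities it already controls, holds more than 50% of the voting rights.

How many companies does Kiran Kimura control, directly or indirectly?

5

Kiran holds 100% of Thornfield, so Kiran controls Thornfield.
Thornfield holds 91% of Windward, so Kiran controls Windward.
Kiran and Thornfield together hold 75% + 7% = 82% of Halcyon, so Kiran controls Halcyon.
Thornfield and Kiran together hold 61% + 39% = 100% of Ardent, so Kiran controls Ardent.
Windward holds 100% of Fennick, so Kiran controls Fennick.
No other company's threshold is met.
Kiran controls 5 companies.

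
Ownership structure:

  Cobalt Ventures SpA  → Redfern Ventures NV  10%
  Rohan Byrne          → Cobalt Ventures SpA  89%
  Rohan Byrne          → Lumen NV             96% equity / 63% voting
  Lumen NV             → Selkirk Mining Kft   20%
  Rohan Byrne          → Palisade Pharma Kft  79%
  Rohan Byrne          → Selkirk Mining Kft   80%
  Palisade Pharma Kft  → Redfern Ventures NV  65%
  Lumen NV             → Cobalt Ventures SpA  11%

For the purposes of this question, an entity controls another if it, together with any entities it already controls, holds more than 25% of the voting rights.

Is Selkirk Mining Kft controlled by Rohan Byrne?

Yes

Rohan holds 63% of Lumen, so Rohan controls Lumen.
Rohan and Lumen together hold 80% + 20% = 100% of Selkirk, so Rohan controls Selkirk.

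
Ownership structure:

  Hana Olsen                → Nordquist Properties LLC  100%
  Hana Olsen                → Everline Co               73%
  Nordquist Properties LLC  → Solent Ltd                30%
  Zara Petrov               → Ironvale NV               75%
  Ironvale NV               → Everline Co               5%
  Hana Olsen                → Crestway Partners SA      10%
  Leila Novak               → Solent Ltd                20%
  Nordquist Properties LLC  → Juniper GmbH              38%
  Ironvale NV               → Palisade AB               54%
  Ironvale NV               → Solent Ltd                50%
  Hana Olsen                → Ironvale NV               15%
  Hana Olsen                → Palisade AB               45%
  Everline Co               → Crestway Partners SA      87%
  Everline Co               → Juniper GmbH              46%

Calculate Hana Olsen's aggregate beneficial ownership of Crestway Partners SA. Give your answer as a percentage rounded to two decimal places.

Hana reaches Crestway along 3 paths.
Direct stake: 10% = 10%.
Via Ironvale → Everline: 15% × 5% × 87% = 0.6525%.
Via Everline: 73% × 87% = 63.51%.
Total: 10% + 0.6525% + 63.51% = 74.1625%.
Rounded: 74.16%.

74.16%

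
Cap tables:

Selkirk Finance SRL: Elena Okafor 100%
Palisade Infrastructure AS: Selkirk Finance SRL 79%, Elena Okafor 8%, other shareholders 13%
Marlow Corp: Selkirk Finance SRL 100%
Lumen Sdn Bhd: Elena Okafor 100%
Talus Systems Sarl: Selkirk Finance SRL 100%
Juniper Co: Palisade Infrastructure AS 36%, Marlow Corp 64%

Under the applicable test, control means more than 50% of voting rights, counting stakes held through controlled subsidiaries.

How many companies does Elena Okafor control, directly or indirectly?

Elena holds 100% of Selkirk, so Elena controls Selkirk.
Selkirk and Elena together hold 79% + 8% = 87% of Palisade, so Elena controls Palisade.
Selkirk holds 100% of Marlow, so Elena controls Marlow.
Elena holds 100% of Lumen, so Elena controls Lumen.
Selkirk holds 100% of Talus, so Elena controls Talus.
Palisade and Marlow together hold 36% + 64% = 100% of Juniper, so Elena controls Juniper.
Elena controls 6 companies.

6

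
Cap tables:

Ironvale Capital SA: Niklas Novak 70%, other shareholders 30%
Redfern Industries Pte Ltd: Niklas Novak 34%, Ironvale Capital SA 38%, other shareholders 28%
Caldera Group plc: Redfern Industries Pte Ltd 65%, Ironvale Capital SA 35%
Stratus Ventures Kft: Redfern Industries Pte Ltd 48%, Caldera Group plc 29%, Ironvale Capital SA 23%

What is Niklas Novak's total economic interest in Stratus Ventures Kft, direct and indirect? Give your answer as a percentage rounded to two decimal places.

Niklas reaches Stratus along 6 paths.
Via Redfern: 34% × 48% = 16.32%.
Via Ironvale → Redfern: 70% × 38% × 48% = 12.768%.
Via Redfern → Caldera: 34% × 65% × 29% = 6.409%.
Via Ironvale → Redfern → Caldera: 70% × 38% × 65% × 29% = 5.0141%.
Via Ironvale → Caldera: 70% × 35% × 29% = 7.105%.
Via Ironvale: 70% × 23% = 16.1%.
Total: 16.32% + 12.768% + 6.409% + 5.0141% + 7.105% + 16.1% = 63.7161%.
Rounded: 63.72%.

63.72%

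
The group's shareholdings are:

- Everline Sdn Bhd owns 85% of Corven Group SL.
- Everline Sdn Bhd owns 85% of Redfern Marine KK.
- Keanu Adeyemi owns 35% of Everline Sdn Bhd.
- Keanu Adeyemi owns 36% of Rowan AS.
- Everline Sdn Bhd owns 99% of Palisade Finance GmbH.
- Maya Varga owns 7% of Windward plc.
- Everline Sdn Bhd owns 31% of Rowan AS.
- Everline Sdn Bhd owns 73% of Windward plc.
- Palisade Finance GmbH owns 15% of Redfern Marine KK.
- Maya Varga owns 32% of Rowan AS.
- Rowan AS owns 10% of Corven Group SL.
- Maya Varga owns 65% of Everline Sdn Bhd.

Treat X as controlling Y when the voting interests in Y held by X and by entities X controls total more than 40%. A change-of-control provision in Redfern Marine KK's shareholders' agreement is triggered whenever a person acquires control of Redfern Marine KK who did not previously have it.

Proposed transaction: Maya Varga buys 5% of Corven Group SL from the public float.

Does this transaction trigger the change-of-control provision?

No

The purchase changes only Maya's holdings, so Maya is the only person who could newly come to control Redfern.
Maya holds 65% of Everline, so Maya controls Everline.
Everline holds 99% of Palisade, so Maya controls Palisade.
Everline and Palisade together hold 85% + 15% = 100% of Redfern, so Maya controls Redfern.
So Maya already controls Redfern before the transaction.
After the purchase, Maya holds 5% of Corven directly.
Maya controlled Redfern already, so this is not a new person acquiring control; every other person's position is unchanged or reduced.
No new person acquires control, so the clause is not triggered.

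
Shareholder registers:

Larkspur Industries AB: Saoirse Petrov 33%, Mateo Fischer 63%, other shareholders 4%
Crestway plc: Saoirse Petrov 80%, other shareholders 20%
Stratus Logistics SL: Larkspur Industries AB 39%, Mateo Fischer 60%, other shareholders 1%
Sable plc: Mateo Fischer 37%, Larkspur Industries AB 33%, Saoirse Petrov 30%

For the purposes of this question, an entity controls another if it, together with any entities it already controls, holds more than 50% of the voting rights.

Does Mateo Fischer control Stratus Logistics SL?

Yes

Mateo holds 63% of Larkspur, so Mateo controls Larkspur.
Larkspur and Mateo together hold 39% + 60% = 99% of Stratus, so Mateo controls Stratus.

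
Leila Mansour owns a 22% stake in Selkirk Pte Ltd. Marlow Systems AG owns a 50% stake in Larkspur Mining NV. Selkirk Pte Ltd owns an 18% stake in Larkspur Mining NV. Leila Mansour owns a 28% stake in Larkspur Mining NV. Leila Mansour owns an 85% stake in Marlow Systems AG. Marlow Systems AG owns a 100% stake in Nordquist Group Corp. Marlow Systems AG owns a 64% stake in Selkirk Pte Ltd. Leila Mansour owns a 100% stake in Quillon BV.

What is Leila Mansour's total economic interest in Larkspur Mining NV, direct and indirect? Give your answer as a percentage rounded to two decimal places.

Leila reaches Larkspur along 4 paths.
Via Marlow: 85% × 50% = 42.5%.
Direct stake: 28% = 28%.
Via Selkirk: 22% × 18% = 3.96%.
Via Marlow → Selkirk: 85% × 64% × 18% = 9.792%.
Total: 42.5% + 28% + 3.96% + 9.792% = 84.252%.
Rounded: 84.25%.

84.25%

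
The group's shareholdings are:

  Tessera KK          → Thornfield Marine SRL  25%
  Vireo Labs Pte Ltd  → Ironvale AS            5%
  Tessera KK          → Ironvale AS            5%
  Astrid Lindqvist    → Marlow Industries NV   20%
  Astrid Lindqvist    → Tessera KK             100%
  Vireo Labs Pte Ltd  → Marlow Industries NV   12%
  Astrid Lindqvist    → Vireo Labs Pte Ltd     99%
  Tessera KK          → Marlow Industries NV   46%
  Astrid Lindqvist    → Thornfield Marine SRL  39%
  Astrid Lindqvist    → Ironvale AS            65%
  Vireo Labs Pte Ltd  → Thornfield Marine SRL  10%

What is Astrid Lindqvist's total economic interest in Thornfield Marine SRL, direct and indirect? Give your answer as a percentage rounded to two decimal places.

Astrid reaches Thornfield along 3 paths.
Via Tessera: 100% × 25% = 25%.
Via Vireo: 99% × 10% = 9.9%.
Direct stake: 39% = 39%.
Total: 25% + 9.9% + 39% = 73.9%.
Rounded: 73.90%.

73.90%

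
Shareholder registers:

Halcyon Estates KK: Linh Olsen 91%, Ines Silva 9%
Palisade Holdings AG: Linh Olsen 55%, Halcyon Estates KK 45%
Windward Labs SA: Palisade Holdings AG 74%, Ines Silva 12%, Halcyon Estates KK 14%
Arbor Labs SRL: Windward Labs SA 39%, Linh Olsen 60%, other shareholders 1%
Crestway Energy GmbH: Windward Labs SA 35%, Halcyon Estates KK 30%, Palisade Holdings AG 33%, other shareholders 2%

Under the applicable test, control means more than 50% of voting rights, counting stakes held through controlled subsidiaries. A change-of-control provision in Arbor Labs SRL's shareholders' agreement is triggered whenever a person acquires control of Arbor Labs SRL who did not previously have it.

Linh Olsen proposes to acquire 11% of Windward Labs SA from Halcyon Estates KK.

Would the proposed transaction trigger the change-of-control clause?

The purchase adds only to Linh's holdings (Halcyon's stake shrinks), so Linh is the only person who could newly come to control Arbor.
Linh holds 91% of Halcyon, so Linh controls Halcyon.
Linh and Halcyon together hold 55% + 45% = 100% of Palisade, so Linh controls Palisade.
Palisade and Halcyon together hold 74% + 14% = 88% of Windward, so Linh controls Windward.
Windward and Linh together hold 39% + 60% = 99% of Arbor, so Linh controls Arbor.
So Linh already controls Arbor before the transaction.
After the purchase, Linh holds 11% of Windward directly, and Halcyon's stake falls to 3%.
Linh controlled Arbor already, so this is not a new person acquiring control; every other person's position is unchanged or reduced.
No new person acquires control, so the clause is not triggered.

No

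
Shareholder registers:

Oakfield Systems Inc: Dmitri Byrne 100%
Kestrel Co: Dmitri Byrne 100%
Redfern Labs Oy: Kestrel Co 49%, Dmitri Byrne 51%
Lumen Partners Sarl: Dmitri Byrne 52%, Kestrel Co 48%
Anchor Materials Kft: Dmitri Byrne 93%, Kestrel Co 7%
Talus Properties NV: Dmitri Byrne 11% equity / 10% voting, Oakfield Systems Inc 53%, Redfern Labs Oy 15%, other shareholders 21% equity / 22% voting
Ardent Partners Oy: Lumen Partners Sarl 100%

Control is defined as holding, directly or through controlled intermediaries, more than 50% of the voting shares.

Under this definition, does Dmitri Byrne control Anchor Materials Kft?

Yes

Dmitri holds 100% of Kestrel, so Dmitri controls Kestrel.
Dmitri and Kestrel together hold 93% + 7% = 100% of Anchor, so Dmitri controls Anchor.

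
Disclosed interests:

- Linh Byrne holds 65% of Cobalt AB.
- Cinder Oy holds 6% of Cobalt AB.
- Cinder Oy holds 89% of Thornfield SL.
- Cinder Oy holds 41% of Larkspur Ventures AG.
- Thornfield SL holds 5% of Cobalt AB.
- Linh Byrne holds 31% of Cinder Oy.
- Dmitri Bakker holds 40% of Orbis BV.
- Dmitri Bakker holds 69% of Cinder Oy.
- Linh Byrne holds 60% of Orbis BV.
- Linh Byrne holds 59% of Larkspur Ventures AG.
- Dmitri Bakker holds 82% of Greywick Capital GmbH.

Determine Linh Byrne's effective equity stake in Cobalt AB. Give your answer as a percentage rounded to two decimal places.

68.24%

Linh reaches Cobalt along 3 paths.
Direct stake: 65% = 65%.
Via Cinder: 31% × 6% = 1.86%.
Via Cinder → Thornfield: 31% × 89% × 5% = 1.3795%.
Total: 65% + 1.86% + 1.3795% = 68.2395%.
Rounded: 68.24%.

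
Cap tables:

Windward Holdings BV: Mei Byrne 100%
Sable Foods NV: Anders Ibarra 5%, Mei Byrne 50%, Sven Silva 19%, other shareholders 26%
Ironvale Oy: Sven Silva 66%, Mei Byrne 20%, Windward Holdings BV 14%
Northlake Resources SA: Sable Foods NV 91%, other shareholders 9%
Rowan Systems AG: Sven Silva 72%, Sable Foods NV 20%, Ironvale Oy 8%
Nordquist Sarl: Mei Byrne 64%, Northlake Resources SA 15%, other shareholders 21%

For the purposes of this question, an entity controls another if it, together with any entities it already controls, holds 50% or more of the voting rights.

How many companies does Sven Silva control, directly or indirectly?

Sven holds 66% of Ironvale, so Sven controls Ironvale.
Sven and Ironvale together hold 72% + 8% = 80% of Rowan, so Sven controls Rowan.
No other company's threshold is met.
Sven controls 2 companies.

2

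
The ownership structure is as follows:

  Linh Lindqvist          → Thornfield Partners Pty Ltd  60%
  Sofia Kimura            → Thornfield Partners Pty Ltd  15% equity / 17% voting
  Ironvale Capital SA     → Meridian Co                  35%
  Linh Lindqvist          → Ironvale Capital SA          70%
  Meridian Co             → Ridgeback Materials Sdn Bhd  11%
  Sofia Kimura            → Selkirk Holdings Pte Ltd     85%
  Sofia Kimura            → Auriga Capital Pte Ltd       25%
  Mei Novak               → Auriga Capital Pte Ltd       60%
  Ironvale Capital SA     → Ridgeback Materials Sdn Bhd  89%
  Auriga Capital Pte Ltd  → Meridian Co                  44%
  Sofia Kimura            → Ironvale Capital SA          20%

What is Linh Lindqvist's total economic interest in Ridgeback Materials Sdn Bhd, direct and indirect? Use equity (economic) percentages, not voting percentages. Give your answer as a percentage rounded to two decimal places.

65.00%

Linh reaches Ridgeback along 2 paths.
Via Ironvale: 70% × 89% = 62.3%.
Via Ironvale → Meridian: 70% × 35% × 11% = 2.695%.
Total: 62.3% + 2.695% = 64.995%.
Rounded: 65.00%.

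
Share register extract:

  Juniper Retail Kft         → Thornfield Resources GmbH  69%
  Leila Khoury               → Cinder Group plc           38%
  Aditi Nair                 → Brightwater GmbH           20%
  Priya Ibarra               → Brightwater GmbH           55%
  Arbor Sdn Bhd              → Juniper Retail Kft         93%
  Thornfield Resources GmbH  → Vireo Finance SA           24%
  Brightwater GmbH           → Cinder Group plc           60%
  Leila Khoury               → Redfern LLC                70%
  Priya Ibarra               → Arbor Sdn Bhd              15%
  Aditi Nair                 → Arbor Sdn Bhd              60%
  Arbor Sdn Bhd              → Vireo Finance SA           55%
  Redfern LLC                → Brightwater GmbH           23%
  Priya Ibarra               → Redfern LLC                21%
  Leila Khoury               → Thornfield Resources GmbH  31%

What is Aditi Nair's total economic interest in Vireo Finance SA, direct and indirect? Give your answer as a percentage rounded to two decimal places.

Aditi reaches Vireo along 2 paths.
Via Arbor: 60% × 55% = 33%.
Via Arbor → Juniper → Thornfield: 60% × 93% × 69% × 24% = 9.24048%.
Total: 33% + 9.24048% = 42.24048%.
Rounded: 42.24%.

42.24%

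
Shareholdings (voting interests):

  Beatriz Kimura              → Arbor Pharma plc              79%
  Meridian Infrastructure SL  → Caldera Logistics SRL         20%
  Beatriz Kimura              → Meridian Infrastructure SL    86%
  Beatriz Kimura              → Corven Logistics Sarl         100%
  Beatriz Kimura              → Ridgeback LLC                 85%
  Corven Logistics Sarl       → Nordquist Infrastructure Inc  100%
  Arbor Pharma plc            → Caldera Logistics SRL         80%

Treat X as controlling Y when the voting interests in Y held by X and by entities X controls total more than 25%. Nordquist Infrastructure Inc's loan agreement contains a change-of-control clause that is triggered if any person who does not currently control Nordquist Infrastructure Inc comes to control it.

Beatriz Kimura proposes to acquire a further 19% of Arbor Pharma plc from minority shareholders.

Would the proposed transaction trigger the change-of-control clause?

No

The purchase changes only Beatriz's holdings, so Beatriz is the only person who could newly come to control Nordquist.
Beatriz holds 100% of Corven, so Beatriz controls Corven.
Corven holds 100% of Nordquist, so Beatriz controls Nordquist.
So Beatriz already controls Nordquist before the transaction.
After the purchase, Beatriz's direct stake in Arbor rises to 79% + 19% = 98%.
Beatriz controlled Nordquist already, so this is not a new person acquiring control; every other person's position is unchanged or reduced.
No new person acquires control, so the clause is not triggered.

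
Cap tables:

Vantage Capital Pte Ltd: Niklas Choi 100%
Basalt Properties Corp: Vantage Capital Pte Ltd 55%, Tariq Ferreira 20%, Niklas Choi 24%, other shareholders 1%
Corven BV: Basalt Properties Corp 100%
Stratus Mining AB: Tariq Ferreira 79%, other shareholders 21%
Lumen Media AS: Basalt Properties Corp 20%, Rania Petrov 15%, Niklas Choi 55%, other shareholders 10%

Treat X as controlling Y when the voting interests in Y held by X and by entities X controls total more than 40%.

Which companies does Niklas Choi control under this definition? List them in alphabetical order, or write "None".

Basalt Properties Corp, Corven BV, Lumen Media AS, Vantage Capital Pte Ltd

Niklas holds 100% of Vantage, so Niklas controls Vantage.
Vantage and Niklas together hold 55% + 24% = 79% of Basalt, so Niklas controls Basalt.
Basalt holds 100% of Corven, so Niklas controls Corven.
Basalt and Niklas together hold 20% + 55% = 75% of Lumen, so Niklas controls Lumen.
No other company's threshold is met.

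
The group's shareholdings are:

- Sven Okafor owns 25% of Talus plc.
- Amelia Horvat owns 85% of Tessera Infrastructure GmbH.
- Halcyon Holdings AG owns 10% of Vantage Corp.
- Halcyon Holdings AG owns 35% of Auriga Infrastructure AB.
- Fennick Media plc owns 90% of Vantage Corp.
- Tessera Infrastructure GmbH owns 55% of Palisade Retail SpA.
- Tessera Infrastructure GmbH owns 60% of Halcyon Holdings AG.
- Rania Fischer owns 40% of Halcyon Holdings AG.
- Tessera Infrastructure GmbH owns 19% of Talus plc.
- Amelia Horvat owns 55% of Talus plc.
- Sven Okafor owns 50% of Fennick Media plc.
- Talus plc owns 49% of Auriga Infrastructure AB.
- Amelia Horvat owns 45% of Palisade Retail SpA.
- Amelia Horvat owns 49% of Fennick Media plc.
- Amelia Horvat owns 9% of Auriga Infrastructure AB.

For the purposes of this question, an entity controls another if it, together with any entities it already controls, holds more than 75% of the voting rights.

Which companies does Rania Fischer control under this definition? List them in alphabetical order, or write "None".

None

Rania's largest direct stake is 40% in Halcyon, which does not meet the threshold.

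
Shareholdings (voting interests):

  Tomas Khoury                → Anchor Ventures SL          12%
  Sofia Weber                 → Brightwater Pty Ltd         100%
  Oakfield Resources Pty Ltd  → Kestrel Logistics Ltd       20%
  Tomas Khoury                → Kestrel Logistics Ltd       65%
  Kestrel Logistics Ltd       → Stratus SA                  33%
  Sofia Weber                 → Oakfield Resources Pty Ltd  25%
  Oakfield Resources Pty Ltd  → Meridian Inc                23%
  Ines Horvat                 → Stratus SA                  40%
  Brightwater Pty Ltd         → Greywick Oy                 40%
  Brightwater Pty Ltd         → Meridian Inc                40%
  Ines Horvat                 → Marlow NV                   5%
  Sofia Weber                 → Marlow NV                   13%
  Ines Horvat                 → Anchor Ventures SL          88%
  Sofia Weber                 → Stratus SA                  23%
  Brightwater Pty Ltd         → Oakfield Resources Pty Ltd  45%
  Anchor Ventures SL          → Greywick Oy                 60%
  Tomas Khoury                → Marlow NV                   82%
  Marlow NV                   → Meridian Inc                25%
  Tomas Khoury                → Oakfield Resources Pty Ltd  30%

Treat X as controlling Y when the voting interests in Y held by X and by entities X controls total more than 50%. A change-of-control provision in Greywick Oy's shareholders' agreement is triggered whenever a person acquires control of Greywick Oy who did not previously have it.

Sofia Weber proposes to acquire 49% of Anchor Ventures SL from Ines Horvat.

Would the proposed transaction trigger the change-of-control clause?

No

The purchase adds only to Sofia's holdings (Ines's stake shrinks), so Sofia is the only person who could newly come to control Greywick.
Sofia holds 100% of Brightwater, so Sofia controls Brightwater.
Sofia and Brightwater together hold 25% + 45% = 70% of Oakfield, so Sofia controls Oakfield.
Oakfield and Brightwater together hold 23% + 40% = 63% of Meridian, so Sofia controls Meridian.
In Greywick, Sofia's side holds only 40%, not > 50%.
So before the transaction, Sofia does not control Greywick.
After the purchase, Sofia holds 49% of Anchor directly, and Ines's stake falls to 39%.
Sofia's side now holds 49% of Anchor, not > 50%, so Sofia still does not control Anchor.
After the transaction, Sofia's side holds 40% of Greywick, not > 50%, so Sofia still does not control Greywick.
No new person acquires control, so the clause is not triggered.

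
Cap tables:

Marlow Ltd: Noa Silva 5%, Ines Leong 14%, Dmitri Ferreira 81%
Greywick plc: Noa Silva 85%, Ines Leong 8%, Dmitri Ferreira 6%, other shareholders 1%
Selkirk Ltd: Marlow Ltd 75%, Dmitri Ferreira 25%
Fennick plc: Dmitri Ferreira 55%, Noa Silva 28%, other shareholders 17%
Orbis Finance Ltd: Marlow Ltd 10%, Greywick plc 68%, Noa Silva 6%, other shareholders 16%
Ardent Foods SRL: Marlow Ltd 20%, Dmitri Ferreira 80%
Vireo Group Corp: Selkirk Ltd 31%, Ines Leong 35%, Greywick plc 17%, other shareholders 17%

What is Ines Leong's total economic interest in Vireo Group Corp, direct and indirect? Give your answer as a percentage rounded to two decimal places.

39.62%

Ines reaches Vireo along 3 paths.
Via Marlow → Selkirk: 14% × 75% × 31% = 3.255%.
Direct stake: 35% = 35%.
Via Greywick: 8% × 17% = 1.36%.
Total: 3.255% + 35% + 1.36% = 39.615%.
Rounded: 39.62%.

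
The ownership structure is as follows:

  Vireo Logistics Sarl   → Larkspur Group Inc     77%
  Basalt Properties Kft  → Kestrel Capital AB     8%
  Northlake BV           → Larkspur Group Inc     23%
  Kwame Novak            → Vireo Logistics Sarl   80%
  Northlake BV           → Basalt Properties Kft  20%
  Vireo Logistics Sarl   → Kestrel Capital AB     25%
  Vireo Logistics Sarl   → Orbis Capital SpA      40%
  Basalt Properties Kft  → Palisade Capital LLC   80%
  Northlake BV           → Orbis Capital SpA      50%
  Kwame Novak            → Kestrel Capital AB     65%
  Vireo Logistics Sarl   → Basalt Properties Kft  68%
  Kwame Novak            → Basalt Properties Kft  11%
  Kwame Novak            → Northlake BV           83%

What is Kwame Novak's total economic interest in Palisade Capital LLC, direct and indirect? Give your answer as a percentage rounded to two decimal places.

65.60%

Kwame reaches Palisade along 3 paths.
Via Vireo → Basalt: 80% × 68% × 80% = 43.52%.
Via Northlake → Basalt: 83% × 20% × 80% = 13.28%.
Via Basalt: 11% × 80% = 8.8%.
Total: 43.52% + 13.28% + 8.8% = 65.6%.
Rounded: 65.60%.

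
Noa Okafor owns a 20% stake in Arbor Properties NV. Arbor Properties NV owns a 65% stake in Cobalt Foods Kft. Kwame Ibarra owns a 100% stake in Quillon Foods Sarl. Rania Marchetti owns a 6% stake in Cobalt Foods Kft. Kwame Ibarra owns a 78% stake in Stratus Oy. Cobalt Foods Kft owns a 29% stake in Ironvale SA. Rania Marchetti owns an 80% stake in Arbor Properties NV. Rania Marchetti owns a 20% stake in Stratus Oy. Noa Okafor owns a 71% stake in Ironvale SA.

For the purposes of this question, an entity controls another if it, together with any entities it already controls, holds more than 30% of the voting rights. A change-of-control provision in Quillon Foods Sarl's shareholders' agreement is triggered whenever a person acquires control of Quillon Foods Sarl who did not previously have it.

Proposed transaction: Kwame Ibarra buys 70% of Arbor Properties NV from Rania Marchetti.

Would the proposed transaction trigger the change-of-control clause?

The purchase adds only to Kwame's holdings (Rania's stake shrinks), so Kwame is the only person who could newly come to control Quillon.
Kwame holds 100% of Quillon, so Kwame controls Quillon.
So Kwame already controls Quillon before the transaction.
After the purchase, Kwame holds 70% of Arbor directly, and Rania's stake falls to 10%.
Kwame controlled Quillon already, so this is not a new person acquiring control; every other person's position is unchanged or reduced.
No new person acquires control, so the clause is not triggered.

No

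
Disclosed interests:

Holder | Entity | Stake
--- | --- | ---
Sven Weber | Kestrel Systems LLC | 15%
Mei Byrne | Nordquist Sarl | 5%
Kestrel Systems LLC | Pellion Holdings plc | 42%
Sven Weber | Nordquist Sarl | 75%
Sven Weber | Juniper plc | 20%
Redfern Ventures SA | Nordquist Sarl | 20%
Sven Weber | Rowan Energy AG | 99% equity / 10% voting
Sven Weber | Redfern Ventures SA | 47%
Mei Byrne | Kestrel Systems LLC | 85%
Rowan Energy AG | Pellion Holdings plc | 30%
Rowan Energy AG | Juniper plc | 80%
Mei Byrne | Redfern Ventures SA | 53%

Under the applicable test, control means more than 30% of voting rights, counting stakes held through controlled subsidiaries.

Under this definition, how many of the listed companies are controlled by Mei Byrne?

Mei holds 85% of Kestrel, so Mei controls Kestrel.
Mei holds 53% of Redfern, so Mei controls Redfern.
Kestrel holds 42% of Pellion, so Mei controls Pellion.
No other company's threshold is met.
Mei controls 3 companies.

3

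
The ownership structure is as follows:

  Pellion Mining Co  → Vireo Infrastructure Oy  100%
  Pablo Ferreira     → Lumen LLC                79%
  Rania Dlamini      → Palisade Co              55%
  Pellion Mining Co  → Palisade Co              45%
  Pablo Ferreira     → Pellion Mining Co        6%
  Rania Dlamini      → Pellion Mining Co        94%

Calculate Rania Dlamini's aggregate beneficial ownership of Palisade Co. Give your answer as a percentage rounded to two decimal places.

97.30%

Rania reaches Palisade along 2 paths.
Direct stake: 55% = 55%.
Via Pellion: 94% × 45% = 42.3%.
Total: 55% + 42.3% = 97.3%.
Rounded: 97.30%.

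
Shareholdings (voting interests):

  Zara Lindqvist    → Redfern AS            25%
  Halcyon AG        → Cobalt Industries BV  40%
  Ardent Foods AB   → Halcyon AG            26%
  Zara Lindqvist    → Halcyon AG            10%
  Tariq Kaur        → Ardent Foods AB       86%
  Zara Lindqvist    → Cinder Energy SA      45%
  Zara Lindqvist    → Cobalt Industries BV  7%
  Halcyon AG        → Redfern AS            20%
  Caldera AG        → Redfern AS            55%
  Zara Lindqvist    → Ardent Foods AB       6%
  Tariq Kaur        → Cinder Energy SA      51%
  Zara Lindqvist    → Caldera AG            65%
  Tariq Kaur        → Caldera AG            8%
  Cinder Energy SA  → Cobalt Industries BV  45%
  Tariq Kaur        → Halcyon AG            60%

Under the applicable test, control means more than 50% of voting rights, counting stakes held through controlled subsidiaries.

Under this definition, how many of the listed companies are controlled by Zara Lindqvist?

2

Zara holds 65% of Caldera, so Zara controls Caldera.
Zara and Caldera together hold 25% + 55% = 80% of Redfern, so Zara controls Redfern.
No other company's threshold is met.
Zara controls 2 companies.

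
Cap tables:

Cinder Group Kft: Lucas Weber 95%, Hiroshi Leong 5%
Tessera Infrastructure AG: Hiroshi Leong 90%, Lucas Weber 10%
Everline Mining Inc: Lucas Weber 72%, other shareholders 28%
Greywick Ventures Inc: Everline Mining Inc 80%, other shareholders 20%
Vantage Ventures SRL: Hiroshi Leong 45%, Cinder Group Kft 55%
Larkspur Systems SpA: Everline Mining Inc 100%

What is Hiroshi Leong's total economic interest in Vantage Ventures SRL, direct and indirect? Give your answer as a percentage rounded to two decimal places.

47.75%

Hiroshi reaches Vantage along 2 paths.
Direct stake: 45% = 45%.
Via Cinder: 5% × 55% = 2.75%.
Total: 45% + 2.75% = 47.75%.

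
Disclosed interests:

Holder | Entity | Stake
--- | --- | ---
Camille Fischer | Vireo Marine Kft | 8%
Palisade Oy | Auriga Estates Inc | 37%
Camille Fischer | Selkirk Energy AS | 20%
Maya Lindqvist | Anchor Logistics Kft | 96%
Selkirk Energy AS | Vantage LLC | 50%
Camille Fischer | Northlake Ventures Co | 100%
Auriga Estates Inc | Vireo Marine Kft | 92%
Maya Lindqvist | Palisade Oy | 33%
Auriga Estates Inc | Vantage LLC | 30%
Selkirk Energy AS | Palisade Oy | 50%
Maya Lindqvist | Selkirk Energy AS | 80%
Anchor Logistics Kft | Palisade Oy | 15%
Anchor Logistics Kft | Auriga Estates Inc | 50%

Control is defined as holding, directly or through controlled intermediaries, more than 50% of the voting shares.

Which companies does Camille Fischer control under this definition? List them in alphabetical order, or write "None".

Northlake Ventures Co

Camille holds 100% of Northlake, so Camille controls Northlake.
No other company's threshold is met.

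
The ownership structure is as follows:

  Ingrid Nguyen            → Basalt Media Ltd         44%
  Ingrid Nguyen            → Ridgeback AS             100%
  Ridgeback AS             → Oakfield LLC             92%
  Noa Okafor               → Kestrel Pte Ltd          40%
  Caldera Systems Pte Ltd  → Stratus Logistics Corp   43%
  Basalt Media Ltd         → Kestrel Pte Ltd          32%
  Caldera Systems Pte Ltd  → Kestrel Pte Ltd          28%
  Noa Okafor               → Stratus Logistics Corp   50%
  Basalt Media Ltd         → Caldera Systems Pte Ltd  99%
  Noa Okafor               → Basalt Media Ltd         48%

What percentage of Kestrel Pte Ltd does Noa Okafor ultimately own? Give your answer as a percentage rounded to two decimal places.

Noa reaches Kestrel along 3 paths.
Direct stake: 40% = 40%.
Via Basalt: 48% × 32% = 15.36%.
Via Basalt → Caldera: 48% × 99% × 28% = 13.3056%.
Total: 40% + 15.36% + 13.3056% = 68.6656%.
Rounded: 68.67%.

68.67%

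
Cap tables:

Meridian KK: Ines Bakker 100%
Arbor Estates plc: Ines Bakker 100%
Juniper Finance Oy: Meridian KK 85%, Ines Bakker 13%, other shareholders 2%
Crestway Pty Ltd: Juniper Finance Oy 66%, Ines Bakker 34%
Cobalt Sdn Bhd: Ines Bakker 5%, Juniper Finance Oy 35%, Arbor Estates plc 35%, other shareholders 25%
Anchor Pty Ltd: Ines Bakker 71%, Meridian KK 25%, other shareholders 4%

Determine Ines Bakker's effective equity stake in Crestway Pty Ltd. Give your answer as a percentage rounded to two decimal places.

98.68%

Ines reaches Crestway along 3 paths.
Via Meridian → Juniper: 100% × 85% × 66% = 56.1%.
Via Juniper: 13% × 66% = 8.58%.
Direct stake: 34% = 34%.
Total: 56.1% + 8.58% + 34% = 98.68%.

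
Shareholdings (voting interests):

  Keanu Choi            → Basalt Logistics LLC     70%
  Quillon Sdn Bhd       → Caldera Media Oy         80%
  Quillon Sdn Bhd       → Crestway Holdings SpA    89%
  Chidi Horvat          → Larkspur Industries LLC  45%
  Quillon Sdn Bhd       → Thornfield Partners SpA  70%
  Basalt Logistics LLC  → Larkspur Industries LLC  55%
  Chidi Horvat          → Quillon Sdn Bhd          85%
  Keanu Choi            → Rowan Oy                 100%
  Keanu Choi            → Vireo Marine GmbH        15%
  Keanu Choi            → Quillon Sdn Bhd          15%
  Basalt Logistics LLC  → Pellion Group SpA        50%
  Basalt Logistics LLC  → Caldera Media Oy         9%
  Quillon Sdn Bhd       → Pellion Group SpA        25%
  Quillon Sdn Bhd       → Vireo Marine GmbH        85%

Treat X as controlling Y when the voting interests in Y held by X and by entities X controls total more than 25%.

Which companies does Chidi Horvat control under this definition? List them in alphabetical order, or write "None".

Chidi holds 85% of Quillon, so Chidi controls Quillon.
Quillon holds 80% of Caldera, so Chidi controls Caldera.
Chidi holds 45% of Larkspur, so Chidi controls Larkspur.
Quillon holds 85% of Vireo, so Chidi controls Vireo.
Quillon holds 70% of Thornfield, so Chidi controls Thornfield.
Quillon holds 89% of Crestway, so Chidi controls Crestway.
No other company's threshold is met.

Caldera Media Oy, Crestway Holdings SpA, Larkspur Industries LLC, Quillon Sdn Bhd, Thornfield Partners SpA, Vireo Marine GmbH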